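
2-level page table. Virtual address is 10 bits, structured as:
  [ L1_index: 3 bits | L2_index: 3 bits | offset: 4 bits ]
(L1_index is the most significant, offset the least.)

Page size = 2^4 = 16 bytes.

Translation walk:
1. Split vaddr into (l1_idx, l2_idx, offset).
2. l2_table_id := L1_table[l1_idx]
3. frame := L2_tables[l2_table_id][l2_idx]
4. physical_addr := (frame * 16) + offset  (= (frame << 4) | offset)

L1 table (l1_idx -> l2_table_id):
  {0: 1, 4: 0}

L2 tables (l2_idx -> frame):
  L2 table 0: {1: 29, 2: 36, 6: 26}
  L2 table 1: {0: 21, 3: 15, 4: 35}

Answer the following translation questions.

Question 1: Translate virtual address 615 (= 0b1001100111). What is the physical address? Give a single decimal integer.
vaddr = 615 = 0b1001100111
Split: l1_idx=4, l2_idx=6, offset=7
L1[4] = 0
L2[0][6] = 26
paddr = 26 * 16 + 7 = 423

Answer: 423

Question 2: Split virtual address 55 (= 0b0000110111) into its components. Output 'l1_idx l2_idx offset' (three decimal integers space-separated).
vaddr = 55 = 0b0000110111
  top 3 bits -> l1_idx = 0
  next 3 bits -> l2_idx = 3
  bottom 4 bits -> offset = 7

Answer: 0 3 7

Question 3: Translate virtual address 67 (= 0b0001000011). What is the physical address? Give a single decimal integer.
vaddr = 67 = 0b0001000011
Split: l1_idx=0, l2_idx=4, offset=3
L1[0] = 1
L2[1][4] = 35
paddr = 35 * 16 + 3 = 563

Answer: 563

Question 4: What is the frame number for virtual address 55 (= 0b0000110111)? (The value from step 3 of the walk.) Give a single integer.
Answer: 15

Derivation:
vaddr = 55: l1_idx=0, l2_idx=3
L1[0] = 1; L2[1][3] = 15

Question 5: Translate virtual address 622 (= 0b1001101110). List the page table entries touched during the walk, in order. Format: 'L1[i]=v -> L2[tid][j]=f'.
Answer: L1[4]=0 -> L2[0][6]=26

Derivation:
vaddr = 622 = 0b1001101110
Split: l1_idx=4, l2_idx=6, offset=14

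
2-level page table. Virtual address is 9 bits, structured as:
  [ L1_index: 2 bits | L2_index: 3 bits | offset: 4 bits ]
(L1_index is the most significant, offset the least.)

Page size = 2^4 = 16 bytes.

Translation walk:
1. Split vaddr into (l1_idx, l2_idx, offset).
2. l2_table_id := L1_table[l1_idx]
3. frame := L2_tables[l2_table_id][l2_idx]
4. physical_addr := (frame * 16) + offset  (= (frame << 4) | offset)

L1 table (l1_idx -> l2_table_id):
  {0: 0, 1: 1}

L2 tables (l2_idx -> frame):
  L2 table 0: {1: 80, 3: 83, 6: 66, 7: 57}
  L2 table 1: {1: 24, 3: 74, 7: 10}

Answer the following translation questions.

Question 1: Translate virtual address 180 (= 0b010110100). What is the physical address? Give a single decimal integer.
Answer: 1188

Derivation:
vaddr = 180 = 0b010110100
Split: l1_idx=1, l2_idx=3, offset=4
L1[1] = 1
L2[1][3] = 74
paddr = 74 * 16 + 4 = 1188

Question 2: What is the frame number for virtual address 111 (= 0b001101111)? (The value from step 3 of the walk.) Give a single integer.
Answer: 66

Derivation:
vaddr = 111: l1_idx=0, l2_idx=6
L1[0] = 0; L2[0][6] = 66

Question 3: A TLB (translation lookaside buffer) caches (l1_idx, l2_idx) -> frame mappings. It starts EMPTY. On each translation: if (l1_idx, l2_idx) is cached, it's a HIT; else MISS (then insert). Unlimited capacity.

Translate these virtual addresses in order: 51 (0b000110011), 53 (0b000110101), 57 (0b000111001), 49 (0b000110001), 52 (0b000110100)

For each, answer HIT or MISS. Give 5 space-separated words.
Answer: MISS HIT HIT HIT HIT

Derivation:
vaddr=51: (0,3) not in TLB -> MISS, insert
vaddr=53: (0,3) in TLB -> HIT
vaddr=57: (0,3) in TLB -> HIT
vaddr=49: (0,3) in TLB -> HIT
vaddr=52: (0,3) in TLB -> HIT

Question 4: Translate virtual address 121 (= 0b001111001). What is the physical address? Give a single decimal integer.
Answer: 921

Derivation:
vaddr = 121 = 0b001111001
Split: l1_idx=0, l2_idx=7, offset=9
L1[0] = 0
L2[0][7] = 57
paddr = 57 * 16 + 9 = 921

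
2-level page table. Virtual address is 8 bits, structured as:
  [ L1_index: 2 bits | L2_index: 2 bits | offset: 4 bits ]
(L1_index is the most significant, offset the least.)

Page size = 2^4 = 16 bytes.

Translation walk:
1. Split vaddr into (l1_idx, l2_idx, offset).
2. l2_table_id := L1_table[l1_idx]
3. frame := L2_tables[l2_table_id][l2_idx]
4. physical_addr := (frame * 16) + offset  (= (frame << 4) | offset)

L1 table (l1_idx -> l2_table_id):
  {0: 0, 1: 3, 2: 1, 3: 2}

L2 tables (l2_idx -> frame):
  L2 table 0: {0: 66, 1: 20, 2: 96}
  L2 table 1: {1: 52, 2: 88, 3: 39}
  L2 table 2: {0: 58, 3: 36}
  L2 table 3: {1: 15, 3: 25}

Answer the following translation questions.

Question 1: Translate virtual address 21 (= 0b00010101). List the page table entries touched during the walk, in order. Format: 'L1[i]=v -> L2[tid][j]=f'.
Answer: L1[0]=0 -> L2[0][1]=20

Derivation:
vaddr = 21 = 0b00010101
Split: l1_idx=0, l2_idx=1, offset=5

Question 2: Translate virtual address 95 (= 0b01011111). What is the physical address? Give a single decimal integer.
Answer: 255

Derivation:
vaddr = 95 = 0b01011111
Split: l1_idx=1, l2_idx=1, offset=15
L1[1] = 3
L2[3][1] = 15
paddr = 15 * 16 + 15 = 255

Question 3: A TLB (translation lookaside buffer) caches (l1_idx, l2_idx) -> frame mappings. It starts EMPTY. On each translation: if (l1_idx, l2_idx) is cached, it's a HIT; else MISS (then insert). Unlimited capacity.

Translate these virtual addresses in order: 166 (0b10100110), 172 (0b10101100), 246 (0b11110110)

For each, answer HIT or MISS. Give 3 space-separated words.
vaddr=166: (2,2) not in TLB -> MISS, insert
vaddr=172: (2,2) in TLB -> HIT
vaddr=246: (3,3) not in TLB -> MISS, insert

Answer: MISS HIT MISS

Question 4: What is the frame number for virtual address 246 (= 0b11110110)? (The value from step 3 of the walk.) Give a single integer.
vaddr = 246: l1_idx=3, l2_idx=3
L1[3] = 2; L2[2][3] = 36

Answer: 36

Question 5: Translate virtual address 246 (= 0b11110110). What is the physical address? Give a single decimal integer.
Answer: 582

Derivation:
vaddr = 246 = 0b11110110
Split: l1_idx=3, l2_idx=3, offset=6
L1[3] = 2
L2[2][3] = 36
paddr = 36 * 16 + 6 = 582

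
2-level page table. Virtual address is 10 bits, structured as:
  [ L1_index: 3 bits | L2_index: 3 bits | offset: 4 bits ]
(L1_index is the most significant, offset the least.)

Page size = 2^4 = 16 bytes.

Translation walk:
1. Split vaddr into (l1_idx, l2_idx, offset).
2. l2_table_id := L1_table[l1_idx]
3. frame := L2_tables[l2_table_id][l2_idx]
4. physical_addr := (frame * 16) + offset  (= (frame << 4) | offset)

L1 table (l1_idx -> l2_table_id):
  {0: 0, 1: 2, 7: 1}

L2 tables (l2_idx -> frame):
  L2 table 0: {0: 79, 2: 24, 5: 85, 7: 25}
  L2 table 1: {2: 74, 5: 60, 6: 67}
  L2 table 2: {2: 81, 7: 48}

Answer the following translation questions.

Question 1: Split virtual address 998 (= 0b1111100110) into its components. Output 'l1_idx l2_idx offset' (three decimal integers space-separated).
vaddr = 998 = 0b1111100110
  top 3 bits -> l1_idx = 7
  next 3 bits -> l2_idx = 6
  bottom 4 bits -> offset = 6

Answer: 7 6 6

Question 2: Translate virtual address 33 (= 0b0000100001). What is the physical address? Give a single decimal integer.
vaddr = 33 = 0b0000100001
Split: l1_idx=0, l2_idx=2, offset=1
L1[0] = 0
L2[0][2] = 24
paddr = 24 * 16 + 1 = 385

Answer: 385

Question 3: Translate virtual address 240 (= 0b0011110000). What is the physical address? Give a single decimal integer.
vaddr = 240 = 0b0011110000
Split: l1_idx=1, l2_idx=7, offset=0
L1[1] = 2
L2[2][7] = 48
paddr = 48 * 16 + 0 = 768

Answer: 768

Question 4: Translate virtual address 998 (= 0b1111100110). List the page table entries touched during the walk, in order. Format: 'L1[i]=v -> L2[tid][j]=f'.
vaddr = 998 = 0b1111100110
Split: l1_idx=7, l2_idx=6, offset=6

Answer: L1[7]=1 -> L2[1][6]=67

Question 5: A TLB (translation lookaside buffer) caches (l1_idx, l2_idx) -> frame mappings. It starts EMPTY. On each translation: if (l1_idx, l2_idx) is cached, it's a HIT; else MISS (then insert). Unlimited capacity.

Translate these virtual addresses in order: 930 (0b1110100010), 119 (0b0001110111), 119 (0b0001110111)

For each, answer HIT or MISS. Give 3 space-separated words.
Answer: MISS MISS HIT

Derivation:
vaddr=930: (7,2) not in TLB -> MISS, insert
vaddr=119: (0,7) not in TLB -> MISS, insert
vaddr=119: (0,7) in TLB -> HIT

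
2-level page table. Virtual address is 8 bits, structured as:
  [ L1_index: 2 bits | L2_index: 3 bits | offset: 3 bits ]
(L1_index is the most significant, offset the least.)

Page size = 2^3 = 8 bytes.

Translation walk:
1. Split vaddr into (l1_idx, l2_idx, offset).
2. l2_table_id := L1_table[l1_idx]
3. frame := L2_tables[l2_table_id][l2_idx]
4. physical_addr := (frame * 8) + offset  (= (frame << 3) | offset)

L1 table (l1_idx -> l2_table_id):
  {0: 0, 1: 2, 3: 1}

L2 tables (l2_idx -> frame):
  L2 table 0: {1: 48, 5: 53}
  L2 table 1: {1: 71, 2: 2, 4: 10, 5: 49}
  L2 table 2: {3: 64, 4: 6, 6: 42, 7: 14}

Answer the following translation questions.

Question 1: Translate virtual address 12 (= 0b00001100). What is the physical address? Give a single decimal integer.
Answer: 388

Derivation:
vaddr = 12 = 0b00001100
Split: l1_idx=0, l2_idx=1, offset=4
L1[0] = 0
L2[0][1] = 48
paddr = 48 * 8 + 4 = 388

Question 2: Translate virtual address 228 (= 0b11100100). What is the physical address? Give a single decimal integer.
vaddr = 228 = 0b11100100
Split: l1_idx=3, l2_idx=4, offset=4
L1[3] = 1
L2[1][4] = 10
paddr = 10 * 8 + 4 = 84

Answer: 84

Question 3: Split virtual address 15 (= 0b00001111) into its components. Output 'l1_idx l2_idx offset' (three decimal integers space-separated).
vaddr = 15 = 0b00001111
  top 2 bits -> l1_idx = 0
  next 3 bits -> l2_idx = 1
  bottom 3 bits -> offset = 7

Answer: 0 1 7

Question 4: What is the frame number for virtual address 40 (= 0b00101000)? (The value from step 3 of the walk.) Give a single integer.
Answer: 53

Derivation:
vaddr = 40: l1_idx=0, l2_idx=5
L1[0] = 0; L2[0][5] = 53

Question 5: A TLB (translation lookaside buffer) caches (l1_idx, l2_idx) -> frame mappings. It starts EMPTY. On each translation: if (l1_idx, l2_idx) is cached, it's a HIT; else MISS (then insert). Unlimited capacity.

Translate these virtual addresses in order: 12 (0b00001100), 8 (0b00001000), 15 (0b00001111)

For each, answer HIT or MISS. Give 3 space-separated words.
Answer: MISS HIT HIT

Derivation:
vaddr=12: (0,1) not in TLB -> MISS, insert
vaddr=8: (0,1) in TLB -> HIT
vaddr=15: (0,1) in TLB -> HIT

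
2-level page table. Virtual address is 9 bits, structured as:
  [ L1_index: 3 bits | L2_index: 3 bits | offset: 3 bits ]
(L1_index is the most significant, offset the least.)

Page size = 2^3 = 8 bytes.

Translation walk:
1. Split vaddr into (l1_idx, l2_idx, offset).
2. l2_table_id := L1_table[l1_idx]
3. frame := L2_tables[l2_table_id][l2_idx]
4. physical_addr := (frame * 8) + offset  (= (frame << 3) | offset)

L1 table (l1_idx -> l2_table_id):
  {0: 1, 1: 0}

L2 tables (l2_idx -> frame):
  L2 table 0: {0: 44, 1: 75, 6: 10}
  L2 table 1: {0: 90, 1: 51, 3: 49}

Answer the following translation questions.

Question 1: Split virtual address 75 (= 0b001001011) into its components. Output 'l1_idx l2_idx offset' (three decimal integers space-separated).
Answer: 1 1 3

Derivation:
vaddr = 75 = 0b001001011
  top 3 bits -> l1_idx = 1
  next 3 bits -> l2_idx = 1
  bottom 3 bits -> offset = 3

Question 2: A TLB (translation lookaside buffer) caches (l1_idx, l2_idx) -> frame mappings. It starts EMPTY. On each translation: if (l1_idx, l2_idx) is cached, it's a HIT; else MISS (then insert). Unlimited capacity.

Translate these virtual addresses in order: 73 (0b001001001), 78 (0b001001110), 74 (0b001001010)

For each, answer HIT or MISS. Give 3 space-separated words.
Answer: MISS HIT HIT

Derivation:
vaddr=73: (1,1) not in TLB -> MISS, insert
vaddr=78: (1,1) in TLB -> HIT
vaddr=74: (1,1) in TLB -> HIT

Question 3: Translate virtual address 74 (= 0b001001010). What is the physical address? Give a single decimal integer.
Answer: 602

Derivation:
vaddr = 74 = 0b001001010
Split: l1_idx=1, l2_idx=1, offset=2
L1[1] = 0
L2[0][1] = 75
paddr = 75 * 8 + 2 = 602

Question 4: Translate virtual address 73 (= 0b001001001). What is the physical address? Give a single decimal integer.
Answer: 601

Derivation:
vaddr = 73 = 0b001001001
Split: l1_idx=1, l2_idx=1, offset=1
L1[1] = 0
L2[0][1] = 75
paddr = 75 * 8 + 1 = 601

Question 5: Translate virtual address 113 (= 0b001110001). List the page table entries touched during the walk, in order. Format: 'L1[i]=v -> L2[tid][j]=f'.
vaddr = 113 = 0b001110001
Split: l1_idx=1, l2_idx=6, offset=1

Answer: L1[1]=0 -> L2[0][6]=10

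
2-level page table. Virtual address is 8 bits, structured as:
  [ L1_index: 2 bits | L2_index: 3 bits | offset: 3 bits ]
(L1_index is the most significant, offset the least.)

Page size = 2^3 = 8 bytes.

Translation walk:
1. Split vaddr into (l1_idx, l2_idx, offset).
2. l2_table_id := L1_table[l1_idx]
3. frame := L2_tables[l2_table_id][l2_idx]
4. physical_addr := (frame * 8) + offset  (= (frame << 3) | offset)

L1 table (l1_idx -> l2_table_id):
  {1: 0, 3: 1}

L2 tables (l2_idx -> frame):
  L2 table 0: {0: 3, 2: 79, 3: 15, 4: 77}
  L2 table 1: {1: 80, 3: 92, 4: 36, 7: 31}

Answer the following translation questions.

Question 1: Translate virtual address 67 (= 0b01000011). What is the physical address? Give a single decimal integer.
vaddr = 67 = 0b01000011
Split: l1_idx=1, l2_idx=0, offset=3
L1[1] = 0
L2[0][0] = 3
paddr = 3 * 8 + 3 = 27

Answer: 27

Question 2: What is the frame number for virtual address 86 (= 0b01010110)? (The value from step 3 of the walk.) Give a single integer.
vaddr = 86: l1_idx=1, l2_idx=2
L1[1] = 0; L2[0][2] = 79

Answer: 79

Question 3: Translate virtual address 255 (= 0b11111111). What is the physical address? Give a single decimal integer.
Answer: 255

Derivation:
vaddr = 255 = 0b11111111
Split: l1_idx=3, l2_idx=7, offset=7
L1[3] = 1
L2[1][7] = 31
paddr = 31 * 8 + 7 = 255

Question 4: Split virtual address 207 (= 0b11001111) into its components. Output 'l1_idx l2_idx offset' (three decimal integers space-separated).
vaddr = 207 = 0b11001111
  top 2 bits -> l1_idx = 3
  next 3 bits -> l2_idx = 1
  bottom 3 bits -> offset = 7

Answer: 3 1 7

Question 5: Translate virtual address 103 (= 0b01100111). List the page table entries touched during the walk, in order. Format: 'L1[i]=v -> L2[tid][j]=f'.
vaddr = 103 = 0b01100111
Split: l1_idx=1, l2_idx=4, offset=7

Answer: L1[1]=0 -> L2[0][4]=77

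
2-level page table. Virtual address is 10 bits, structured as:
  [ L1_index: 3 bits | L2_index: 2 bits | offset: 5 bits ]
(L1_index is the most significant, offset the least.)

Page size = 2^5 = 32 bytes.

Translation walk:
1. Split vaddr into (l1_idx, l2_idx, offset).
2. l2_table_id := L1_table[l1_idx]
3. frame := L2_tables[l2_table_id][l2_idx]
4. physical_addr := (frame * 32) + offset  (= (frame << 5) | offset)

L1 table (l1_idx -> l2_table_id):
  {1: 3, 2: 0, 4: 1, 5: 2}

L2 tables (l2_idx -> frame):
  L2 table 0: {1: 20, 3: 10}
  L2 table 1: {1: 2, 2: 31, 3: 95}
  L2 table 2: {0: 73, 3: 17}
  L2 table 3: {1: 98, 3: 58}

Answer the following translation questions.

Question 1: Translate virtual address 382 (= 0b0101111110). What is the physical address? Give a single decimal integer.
Answer: 350

Derivation:
vaddr = 382 = 0b0101111110
Split: l1_idx=2, l2_idx=3, offset=30
L1[2] = 0
L2[0][3] = 10
paddr = 10 * 32 + 30 = 350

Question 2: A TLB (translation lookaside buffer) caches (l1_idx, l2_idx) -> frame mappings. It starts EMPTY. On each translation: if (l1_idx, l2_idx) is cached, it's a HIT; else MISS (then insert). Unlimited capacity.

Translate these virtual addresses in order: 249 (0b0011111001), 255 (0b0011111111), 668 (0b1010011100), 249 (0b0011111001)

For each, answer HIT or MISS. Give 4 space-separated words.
vaddr=249: (1,3) not in TLB -> MISS, insert
vaddr=255: (1,3) in TLB -> HIT
vaddr=668: (5,0) not in TLB -> MISS, insert
vaddr=249: (1,3) in TLB -> HIT

Answer: MISS HIT MISS HIT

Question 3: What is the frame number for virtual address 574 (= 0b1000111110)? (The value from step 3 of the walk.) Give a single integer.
vaddr = 574: l1_idx=4, l2_idx=1
L1[4] = 1; L2[1][1] = 2

Answer: 2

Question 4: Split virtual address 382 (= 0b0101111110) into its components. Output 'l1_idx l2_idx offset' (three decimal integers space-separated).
Answer: 2 3 30

Derivation:
vaddr = 382 = 0b0101111110
  top 3 bits -> l1_idx = 2
  next 2 bits -> l2_idx = 3
  bottom 5 bits -> offset = 30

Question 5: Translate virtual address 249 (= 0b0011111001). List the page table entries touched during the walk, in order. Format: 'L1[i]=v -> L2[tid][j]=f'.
Answer: L1[1]=3 -> L2[3][3]=58

Derivation:
vaddr = 249 = 0b0011111001
Split: l1_idx=1, l2_idx=3, offset=25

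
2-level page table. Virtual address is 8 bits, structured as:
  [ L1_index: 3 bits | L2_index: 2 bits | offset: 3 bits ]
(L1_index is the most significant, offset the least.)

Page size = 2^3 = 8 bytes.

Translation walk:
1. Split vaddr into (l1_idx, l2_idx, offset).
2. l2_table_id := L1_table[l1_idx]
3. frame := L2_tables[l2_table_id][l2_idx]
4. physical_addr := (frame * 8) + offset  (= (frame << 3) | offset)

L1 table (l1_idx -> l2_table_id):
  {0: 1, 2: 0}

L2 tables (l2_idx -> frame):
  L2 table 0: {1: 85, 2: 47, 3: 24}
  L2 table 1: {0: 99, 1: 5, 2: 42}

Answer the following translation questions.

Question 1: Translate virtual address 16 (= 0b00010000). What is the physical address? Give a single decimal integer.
Answer: 336

Derivation:
vaddr = 16 = 0b00010000
Split: l1_idx=0, l2_idx=2, offset=0
L1[0] = 1
L2[1][2] = 42
paddr = 42 * 8 + 0 = 336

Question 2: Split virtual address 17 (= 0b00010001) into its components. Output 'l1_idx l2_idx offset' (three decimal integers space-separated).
Answer: 0 2 1

Derivation:
vaddr = 17 = 0b00010001
  top 3 bits -> l1_idx = 0
  next 2 bits -> l2_idx = 2
  bottom 3 bits -> offset = 1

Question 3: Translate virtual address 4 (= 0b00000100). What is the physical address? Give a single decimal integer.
vaddr = 4 = 0b00000100
Split: l1_idx=0, l2_idx=0, offset=4
L1[0] = 1
L2[1][0] = 99
paddr = 99 * 8 + 4 = 796

Answer: 796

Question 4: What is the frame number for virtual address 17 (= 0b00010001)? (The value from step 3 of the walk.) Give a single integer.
vaddr = 17: l1_idx=0, l2_idx=2
L1[0] = 1; L2[1][2] = 42

Answer: 42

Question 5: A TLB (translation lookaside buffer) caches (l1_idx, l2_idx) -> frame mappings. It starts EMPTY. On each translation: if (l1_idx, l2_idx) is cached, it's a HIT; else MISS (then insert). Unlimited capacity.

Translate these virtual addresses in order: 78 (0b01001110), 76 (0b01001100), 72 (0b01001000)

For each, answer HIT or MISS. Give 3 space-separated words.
vaddr=78: (2,1) not in TLB -> MISS, insert
vaddr=76: (2,1) in TLB -> HIT
vaddr=72: (2,1) in TLB -> HIT

Answer: MISS HIT HIT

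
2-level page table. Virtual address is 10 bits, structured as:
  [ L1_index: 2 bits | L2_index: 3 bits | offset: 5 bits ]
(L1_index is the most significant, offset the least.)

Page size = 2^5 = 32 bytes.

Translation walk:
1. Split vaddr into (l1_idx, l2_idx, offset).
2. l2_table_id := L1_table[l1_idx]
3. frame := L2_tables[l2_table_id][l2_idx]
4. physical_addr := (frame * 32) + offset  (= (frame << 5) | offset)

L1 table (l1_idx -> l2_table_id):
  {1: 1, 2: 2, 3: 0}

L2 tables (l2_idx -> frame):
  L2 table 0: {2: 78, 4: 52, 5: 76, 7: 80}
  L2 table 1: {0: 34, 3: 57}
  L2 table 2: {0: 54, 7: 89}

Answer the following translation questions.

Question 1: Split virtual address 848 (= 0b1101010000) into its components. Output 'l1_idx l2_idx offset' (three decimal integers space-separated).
Answer: 3 2 16

Derivation:
vaddr = 848 = 0b1101010000
  top 2 bits -> l1_idx = 3
  next 3 bits -> l2_idx = 2
  bottom 5 bits -> offset = 16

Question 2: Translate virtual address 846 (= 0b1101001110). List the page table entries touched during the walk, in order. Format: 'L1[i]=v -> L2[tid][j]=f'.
vaddr = 846 = 0b1101001110
Split: l1_idx=3, l2_idx=2, offset=14

Answer: L1[3]=0 -> L2[0][2]=78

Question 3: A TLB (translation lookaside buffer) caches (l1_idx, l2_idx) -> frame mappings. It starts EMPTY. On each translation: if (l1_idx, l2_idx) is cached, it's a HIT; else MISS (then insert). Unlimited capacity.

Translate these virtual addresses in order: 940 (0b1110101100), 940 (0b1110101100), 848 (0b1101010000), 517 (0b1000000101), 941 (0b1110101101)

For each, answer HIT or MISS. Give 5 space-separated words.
Answer: MISS HIT MISS MISS HIT

Derivation:
vaddr=940: (3,5) not in TLB -> MISS, insert
vaddr=940: (3,5) in TLB -> HIT
vaddr=848: (3,2) not in TLB -> MISS, insert
vaddr=517: (2,0) not in TLB -> MISS, insert
vaddr=941: (3,5) in TLB -> HIT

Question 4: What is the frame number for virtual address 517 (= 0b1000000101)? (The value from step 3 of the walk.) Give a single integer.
vaddr = 517: l1_idx=2, l2_idx=0
L1[2] = 2; L2[2][0] = 54

Answer: 54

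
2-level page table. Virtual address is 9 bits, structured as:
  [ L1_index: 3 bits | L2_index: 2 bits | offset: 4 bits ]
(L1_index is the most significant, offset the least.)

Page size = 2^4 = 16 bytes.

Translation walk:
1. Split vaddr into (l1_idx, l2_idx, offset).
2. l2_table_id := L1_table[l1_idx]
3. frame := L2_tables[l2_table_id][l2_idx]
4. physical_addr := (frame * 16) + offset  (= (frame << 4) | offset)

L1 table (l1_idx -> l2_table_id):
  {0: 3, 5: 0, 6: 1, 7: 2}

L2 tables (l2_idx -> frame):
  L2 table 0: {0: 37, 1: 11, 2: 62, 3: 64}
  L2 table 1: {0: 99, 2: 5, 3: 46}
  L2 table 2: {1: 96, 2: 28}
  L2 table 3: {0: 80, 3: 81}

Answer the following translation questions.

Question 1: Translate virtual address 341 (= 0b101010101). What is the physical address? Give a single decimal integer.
vaddr = 341 = 0b101010101
Split: l1_idx=5, l2_idx=1, offset=5
L1[5] = 0
L2[0][1] = 11
paddr = 11 * 16 + 5 = 181

Answer: 181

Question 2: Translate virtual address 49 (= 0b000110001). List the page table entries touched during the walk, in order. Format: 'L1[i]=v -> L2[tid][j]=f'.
vaddr = 49 = 0b000110001
Split: l1_idx=0, l2_idx=3, offset=1

Answer: L1[0]=3 -> L2[3][3]=81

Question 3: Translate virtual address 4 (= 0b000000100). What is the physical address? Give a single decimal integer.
Answer: 1284

Derivation:
vaddr = 4 = 0b000000100
Split: l1_idx=0, l2_idx=0, offset=4
L1[0] = 3
L2[3][0] = 80
paddr = 80 * 16 + 4 = 1284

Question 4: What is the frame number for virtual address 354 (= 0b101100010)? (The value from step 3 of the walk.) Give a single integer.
vaddr = 354: l1_idx=5, l2_idx=2
L1[5] = 0; L2[0][2] = 62

Answer: 62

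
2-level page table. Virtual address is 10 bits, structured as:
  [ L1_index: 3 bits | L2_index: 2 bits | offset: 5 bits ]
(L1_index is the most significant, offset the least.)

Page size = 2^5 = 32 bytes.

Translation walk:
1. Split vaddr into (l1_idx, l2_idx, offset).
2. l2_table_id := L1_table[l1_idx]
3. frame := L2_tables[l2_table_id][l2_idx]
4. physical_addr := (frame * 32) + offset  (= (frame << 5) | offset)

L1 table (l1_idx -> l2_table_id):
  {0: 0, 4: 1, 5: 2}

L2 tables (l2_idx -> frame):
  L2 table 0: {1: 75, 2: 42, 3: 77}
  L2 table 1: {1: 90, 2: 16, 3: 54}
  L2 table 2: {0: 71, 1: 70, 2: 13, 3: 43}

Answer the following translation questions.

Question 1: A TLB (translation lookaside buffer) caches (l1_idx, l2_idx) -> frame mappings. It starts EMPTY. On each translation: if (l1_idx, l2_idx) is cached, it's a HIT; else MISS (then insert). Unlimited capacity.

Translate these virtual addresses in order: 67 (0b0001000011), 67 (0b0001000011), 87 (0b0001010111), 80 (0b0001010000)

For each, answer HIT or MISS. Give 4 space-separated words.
vaddr=67: (0,2) not in TLB -> MISS, insert
vaddr=67: (0,2) in TLB -> HIT
vaddr=87: (0,2) in TLB -> HIT
vaddr=80: (0,2) in TLB -> HIT

Answer: MISS HIT HIT HIT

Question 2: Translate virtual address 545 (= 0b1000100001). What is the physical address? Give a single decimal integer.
vaddr = 545 = 0b1000100001
Split: l1_idx=4, l2_idx=1, offset=1
L1[4] = 1
L2[1][1] = 90
paddr = 90 * 32 + 1 = 2881

Answer: 2881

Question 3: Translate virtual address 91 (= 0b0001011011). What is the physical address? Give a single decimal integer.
vaddr = 91 = 0b0001011011
Split: l1_idx=0, l2_idx=2, offset=27
L1[0] = 0
L2[0][2] = 42
paddr = 42 * 32 + 27 = 1371

Answer: 1371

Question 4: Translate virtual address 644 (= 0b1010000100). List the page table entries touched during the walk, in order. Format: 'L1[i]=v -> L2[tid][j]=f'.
Answer: L1[5]=2 -> L2[2][0]=71

Derivation:
vaddr = 644 = 0b1010000100
Split: l1_idx=5, l2_idx=0, offset=4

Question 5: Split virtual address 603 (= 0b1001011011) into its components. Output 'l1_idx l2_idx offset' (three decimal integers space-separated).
Answer: 4 2 27

Derivation:
vaddr = 603 = 0b1001011011
  top 3 bits -> l1_idx = 4
  next 2 bits -> l2_idx = 2
  bottom 5 bits -> offset = 27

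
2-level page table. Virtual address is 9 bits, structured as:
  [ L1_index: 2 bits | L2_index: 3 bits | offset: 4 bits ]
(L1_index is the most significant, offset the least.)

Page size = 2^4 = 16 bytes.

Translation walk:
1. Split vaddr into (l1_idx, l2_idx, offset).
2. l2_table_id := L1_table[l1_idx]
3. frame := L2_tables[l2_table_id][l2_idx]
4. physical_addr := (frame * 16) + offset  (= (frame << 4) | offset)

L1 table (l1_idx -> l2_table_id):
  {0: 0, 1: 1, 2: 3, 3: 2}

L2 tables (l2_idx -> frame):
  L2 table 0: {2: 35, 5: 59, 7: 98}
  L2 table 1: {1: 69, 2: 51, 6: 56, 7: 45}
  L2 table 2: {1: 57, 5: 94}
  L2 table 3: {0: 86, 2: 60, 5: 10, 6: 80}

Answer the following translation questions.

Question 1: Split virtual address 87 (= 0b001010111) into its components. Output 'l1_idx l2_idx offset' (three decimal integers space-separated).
vaddr = 87 = 0b001010111
  top 2 bits -> l1_idx = 0
  next 3 bits -> l2_idx = 5
  bottom 4 bits -> offset = 7

Answer: 0 5 7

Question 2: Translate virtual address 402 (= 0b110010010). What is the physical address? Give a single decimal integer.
vaddr = 402 = 0b110010010
Split: l1_idx=3, l2_idx=1, offset=2
L1[3] = 2
L2[2][1] = 57
paddr = 57 * 16 + 2 = 914

Answer: 914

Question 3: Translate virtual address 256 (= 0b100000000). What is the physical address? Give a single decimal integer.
Answer: 1376

Derivation:
vaddr = 256 = 0b100000000
Split: l1_idx=2, l2_idx=0, offset=0
L1[2] = 3
L2[3][0] = 86
paddr = 86 * 16 + 0 = 1376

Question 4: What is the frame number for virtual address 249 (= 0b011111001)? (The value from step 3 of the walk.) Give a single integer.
Answer: 45

Derivation:
vaddr = 249: l1_idx=1, l2_idx=7
L1[1] = 1; L2[1][7] = 45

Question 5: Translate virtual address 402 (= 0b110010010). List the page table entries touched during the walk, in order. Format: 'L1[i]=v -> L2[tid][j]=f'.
Answer: L1[3]=2 -> L2[2][1]=57

Derivation:
vaddr = 402 = 0b110010010
Split: l1_idx=3, l2_idx=1, offset=2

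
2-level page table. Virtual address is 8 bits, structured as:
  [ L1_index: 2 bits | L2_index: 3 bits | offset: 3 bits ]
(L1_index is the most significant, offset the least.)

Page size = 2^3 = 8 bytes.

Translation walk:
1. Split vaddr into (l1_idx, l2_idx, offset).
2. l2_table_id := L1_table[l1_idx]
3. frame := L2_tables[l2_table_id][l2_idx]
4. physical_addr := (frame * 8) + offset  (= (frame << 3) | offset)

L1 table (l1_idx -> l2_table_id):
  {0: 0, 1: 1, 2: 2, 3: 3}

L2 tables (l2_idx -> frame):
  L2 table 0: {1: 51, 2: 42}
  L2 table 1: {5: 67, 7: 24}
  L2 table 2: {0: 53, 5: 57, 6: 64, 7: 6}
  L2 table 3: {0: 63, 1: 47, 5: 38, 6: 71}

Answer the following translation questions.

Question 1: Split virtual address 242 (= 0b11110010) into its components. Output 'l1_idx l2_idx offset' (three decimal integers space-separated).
Answer: 3 6 2

Derivation:
vaddr = 242 = 0b11110010
  top 2 bits -> l1_idx = 3
  next 3 bits -> l2_idx = 6
  bottom 3 bits -> offset = 2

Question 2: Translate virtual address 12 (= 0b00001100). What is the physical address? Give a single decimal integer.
Answer: 412

Derivation:
vaddr = 12 = 0b00001100
Split: l1_idx=0, l2_idx=1, offset=4
L1[0] = 0
L2[0][1] = 51
paddr = 51 * 8 + 4 = 412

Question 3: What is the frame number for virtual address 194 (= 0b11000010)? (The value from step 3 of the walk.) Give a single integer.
vaddr = 194: l1_idx=3, l2_idx=0
L1[3] = 3; L2[3][0] = 63

Answer: 63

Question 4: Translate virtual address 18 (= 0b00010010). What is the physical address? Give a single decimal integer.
vaddr = 18 = 0b00010010
Split: l1_idx=0, l2_idx=2, offset=2
L1[0] = 0
L2[0][2] = 42
paddr = 42 * 8 + 2 = 338

Answer: 338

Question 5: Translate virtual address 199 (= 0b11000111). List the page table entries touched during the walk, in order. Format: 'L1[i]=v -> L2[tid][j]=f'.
Answer: L1[3]=3 -> L2[3][0]=63

Derivation:
vaddr = 199 = 0b11000111
Split: l1_idx=3, l2_idx=0, offset=7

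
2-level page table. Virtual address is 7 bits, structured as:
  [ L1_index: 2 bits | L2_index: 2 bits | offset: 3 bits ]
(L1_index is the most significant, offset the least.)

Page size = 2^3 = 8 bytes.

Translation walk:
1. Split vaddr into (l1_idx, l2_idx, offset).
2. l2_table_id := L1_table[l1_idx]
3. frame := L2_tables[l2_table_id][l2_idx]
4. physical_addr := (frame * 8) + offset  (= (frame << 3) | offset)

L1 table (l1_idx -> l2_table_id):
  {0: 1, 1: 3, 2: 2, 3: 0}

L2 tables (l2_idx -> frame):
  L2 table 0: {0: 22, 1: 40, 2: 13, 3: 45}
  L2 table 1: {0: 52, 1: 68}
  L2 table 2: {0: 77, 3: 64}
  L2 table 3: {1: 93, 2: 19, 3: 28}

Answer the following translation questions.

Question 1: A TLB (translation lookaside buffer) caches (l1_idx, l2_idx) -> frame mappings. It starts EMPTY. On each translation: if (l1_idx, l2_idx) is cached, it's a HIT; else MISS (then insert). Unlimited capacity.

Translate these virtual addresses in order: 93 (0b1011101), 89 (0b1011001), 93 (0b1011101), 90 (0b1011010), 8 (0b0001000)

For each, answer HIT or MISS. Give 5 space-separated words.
Answer: MISS HIT HIT HIT MISS

Derivation:
vaddr=93: (2,3) not in TLB -> MISS, insert
vaddr=89: (2,3) in TLB -> HIT
vaddr=93: (2,3) in TLB -> HIT
vaddr=90: (2,3) in TLB -> HIT
vaddr=8: (0,1) not in TLB -> MISS, insert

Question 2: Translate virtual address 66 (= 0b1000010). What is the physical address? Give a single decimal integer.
vaddr = 66 = 0b1000010
Split: l1_idx=2, l2_idx=0, offset=2
L1[2] = 2
L2[2][0] = 77
paddr = 77 * 8 + 2 = 618

Answer: 618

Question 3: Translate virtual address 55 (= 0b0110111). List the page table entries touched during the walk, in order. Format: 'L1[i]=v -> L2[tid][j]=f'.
Answer: L1[1]=3 -> L2[3][2]=19

Derivation:
vaddr = 55 = 0b0110111
Split: l1_idx=1, l2_idx=2, offset=7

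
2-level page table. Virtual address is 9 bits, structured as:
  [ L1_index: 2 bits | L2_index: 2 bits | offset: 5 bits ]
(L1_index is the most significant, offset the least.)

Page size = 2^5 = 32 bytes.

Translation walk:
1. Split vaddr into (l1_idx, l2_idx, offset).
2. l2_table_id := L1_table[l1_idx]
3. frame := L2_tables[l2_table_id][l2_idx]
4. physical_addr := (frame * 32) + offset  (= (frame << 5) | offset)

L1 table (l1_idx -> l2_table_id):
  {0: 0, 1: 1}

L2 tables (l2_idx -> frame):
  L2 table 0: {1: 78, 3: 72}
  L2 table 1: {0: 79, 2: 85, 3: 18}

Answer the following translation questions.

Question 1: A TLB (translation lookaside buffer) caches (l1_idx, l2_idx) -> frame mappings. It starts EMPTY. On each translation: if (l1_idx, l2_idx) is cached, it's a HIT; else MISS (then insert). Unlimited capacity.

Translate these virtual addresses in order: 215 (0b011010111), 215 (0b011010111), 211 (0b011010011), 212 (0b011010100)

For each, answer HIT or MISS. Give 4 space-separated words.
Answer: MISS HIT HIT HIT

Derivation:
vaddr=215: (1,2) not in TLB -> MISS, insert
vaddr=215: (1,2) in TLB -> HIT
vaddr=211: (1,2) in TLB -> HIT
vaddr=212: (1,2) in TLB -> HIT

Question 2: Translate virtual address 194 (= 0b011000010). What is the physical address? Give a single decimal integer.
Answer: 2722

Derivation:
vaddr = 194 = 0b011000010
Split: l1_idx=1, l2_idx=2, offset=2
L1[1] = 1
L2[1][2] = 85
paddr = 85 * 32 + 2 = 2722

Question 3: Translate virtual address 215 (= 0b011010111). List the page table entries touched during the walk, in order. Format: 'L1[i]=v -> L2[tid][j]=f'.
Answer: L1[1]=1 -> L2[1][2]=85

Derivation:
vaddr = 215 = 0b011010111
Split: l1_idx=1, l2_idx=2, offset=23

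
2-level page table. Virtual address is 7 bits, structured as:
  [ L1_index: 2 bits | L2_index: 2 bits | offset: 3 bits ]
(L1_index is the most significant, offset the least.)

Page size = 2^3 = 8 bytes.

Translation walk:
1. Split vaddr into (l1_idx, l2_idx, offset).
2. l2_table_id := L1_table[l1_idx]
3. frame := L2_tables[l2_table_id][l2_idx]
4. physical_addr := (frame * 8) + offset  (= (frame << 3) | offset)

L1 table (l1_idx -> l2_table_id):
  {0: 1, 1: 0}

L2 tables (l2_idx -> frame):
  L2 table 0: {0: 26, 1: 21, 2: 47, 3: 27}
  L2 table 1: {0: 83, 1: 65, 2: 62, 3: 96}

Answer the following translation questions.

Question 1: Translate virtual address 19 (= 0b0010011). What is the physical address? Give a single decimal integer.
vaddr = 19 = 0b0010011
Split: l1_idx=0, l2_idx=2, offset=3
L1[0] = 1
L2[1][2] = 62
paddr = 62 * 8 + 3 = 499

Answer: 499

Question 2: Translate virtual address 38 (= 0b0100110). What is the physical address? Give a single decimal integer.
Answer: 214

Derivation:
vaddr = 38 = 0b0100110
Split: l1_idx=1, l2_idx=0, offset=6
L1[1] = 0
L2[0][0] = 26
paddr = 26 * 8 + 6 = 214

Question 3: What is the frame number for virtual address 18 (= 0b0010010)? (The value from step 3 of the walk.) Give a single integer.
vaddr = 18: l1_idx=0, l2_idx=2
L1[0] = 1; L2[1][2] = 62

Answer: 62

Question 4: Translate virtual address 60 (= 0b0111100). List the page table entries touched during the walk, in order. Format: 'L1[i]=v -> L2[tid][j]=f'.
vaddr = 60 = 0b0111100
Split: l1_idx=1, l2_idx=3, offset=4

Answer: L1[1]=0 -> L2[0][3]=27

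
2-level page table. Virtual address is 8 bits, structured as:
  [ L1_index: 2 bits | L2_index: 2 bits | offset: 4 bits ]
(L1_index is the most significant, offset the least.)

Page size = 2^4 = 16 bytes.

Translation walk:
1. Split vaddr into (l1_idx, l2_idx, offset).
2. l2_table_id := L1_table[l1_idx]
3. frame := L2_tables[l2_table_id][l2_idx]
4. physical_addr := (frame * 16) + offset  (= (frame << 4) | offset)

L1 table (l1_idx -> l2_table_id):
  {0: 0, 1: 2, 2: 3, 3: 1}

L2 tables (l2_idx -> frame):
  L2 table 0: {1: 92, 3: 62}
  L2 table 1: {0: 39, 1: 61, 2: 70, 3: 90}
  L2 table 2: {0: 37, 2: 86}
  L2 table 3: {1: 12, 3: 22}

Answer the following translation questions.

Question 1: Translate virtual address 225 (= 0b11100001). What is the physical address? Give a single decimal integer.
Answer: 1121

Derivation:
vaddr = 225 = 0b11100001
Split: l1_idx=3, l2_idx=2, offset=1
L1[3] = 1
L2[1][2] = 70
paddr = 70 * 16 + 1 = 1121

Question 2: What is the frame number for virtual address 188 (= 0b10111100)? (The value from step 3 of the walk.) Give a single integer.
vaddr = 188: l1_idx=2, l2_idx=3
L1[2] = 3; L2[3][3] = 22

Answer: 22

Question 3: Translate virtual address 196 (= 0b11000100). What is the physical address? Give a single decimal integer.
Answer: 628

Derivation:
vaddr = 196 = 0b11000100
Split: l1_idx=3, l2_idx=0, offset=4
L1[3] = 1
L2[1][0] = 39
paddr = 39 * 16 + 4 = 628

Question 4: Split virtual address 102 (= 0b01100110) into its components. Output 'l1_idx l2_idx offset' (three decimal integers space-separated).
Answer: 1 2 6

Derivation:
vaddr = 102 = 0b01100110
  top 2 bits -> l1_idx = 1
  next 2 bits -> l2_idx = 2
  bottom 4 bits -> offset = 6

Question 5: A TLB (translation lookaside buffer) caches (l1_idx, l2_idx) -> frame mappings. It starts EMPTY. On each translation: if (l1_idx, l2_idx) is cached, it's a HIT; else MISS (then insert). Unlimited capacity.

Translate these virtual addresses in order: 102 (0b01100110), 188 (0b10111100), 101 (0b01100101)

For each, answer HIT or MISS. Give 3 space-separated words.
Answer: MISS MISS HIT

Derivation:
vaddr=102: (1,2) not in TLB -> MISS, insert
vaddr=188: (2,3) not in TLB -> MISS, insert
vaddr=101: (1,2) in TLB -> HIT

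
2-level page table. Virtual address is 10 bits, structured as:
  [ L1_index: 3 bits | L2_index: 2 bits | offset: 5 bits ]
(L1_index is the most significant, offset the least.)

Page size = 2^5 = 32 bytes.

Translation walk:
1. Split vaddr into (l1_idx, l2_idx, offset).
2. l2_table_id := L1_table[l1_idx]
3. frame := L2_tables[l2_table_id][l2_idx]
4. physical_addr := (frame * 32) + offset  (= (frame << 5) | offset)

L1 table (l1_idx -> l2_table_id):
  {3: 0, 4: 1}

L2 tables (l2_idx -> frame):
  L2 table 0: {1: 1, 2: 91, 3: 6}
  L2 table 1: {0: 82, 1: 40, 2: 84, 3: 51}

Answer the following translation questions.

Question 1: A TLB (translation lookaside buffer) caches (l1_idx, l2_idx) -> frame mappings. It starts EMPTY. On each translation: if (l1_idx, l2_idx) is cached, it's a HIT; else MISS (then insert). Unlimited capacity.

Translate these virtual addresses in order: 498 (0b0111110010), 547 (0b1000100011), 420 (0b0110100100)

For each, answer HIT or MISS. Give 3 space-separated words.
vaddr=498: (3,3) not in TLB -> MISS, insert
vaddr=547: (4,1) not in TLB -> MISS, insert
vaddr=420: (3,1) not in TLB -> MISS, insert

Answer: MISS MISS MISS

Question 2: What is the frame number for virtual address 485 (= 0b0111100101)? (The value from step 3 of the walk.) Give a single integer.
vaddr = 485: l1_idx=3, l2_idx=3
L1[3] = 0; L2[0][3] = 6

Answer: 6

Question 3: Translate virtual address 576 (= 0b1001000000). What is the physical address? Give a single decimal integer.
vaddr = 576 = 0b1001000000
Split: l1_idx=4, l2_idx=2, offset=0
L1[4] = 1
L2[1][2] = 84
paddr = 84 * 32 + 0 = 2688

Answer: 2688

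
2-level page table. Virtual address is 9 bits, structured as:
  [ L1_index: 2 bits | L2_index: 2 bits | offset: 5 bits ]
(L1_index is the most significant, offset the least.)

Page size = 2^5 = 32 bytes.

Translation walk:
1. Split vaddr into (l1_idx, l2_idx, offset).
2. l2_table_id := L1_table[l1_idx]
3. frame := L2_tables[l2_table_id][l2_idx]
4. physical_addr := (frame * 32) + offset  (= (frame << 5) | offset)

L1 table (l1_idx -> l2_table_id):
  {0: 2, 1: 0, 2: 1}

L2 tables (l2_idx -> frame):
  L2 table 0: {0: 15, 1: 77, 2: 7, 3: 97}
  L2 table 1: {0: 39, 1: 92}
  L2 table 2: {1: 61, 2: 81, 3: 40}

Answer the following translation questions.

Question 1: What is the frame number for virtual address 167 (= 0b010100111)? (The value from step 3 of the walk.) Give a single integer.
vaddr = 167: l1_idx=1, l2_idx=1
L1[1] = 0; L2[0][1] = 77

Answer: 77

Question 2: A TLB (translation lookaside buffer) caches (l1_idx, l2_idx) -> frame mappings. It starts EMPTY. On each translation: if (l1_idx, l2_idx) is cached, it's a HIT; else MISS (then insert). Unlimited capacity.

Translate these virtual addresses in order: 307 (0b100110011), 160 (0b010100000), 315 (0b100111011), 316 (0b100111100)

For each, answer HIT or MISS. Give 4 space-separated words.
Answer: MISS MISS HIT HIT

Derivation:
vaddr=307: (2,1) not in TLB -> MISS, insert
vaddr=160: (1,1) not in TLB -> MISS, insert
vaddr=315: (2,1) in TLB -> HIT
vaddr=316: (2,1) in TLB -> HIT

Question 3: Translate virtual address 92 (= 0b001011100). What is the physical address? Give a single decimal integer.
vaddr = 92 = 0b001011100
Split: l1_idx=0, l2_idx=2, offset=28
L1[0] = 2
L2[2][2] = 81
paddr = 81 * 32 + 28 = 2620

Answer: 2620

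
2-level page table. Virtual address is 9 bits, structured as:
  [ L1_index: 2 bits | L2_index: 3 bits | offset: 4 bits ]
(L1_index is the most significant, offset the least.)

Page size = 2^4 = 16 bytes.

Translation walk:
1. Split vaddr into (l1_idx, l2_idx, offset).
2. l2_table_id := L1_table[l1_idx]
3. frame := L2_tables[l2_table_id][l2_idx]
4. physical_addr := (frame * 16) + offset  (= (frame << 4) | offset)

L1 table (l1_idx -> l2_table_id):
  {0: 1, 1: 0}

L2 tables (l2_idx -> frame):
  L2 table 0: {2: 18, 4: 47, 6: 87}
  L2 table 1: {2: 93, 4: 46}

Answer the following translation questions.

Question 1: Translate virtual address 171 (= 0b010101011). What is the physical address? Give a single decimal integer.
vaddr = 171 = 0b010101011
Split: l1_idx=1, l2_idx=2, offset=11
L1[1] = 0
L2[0][2] = 18
paddr = 18 * 16 + 11 = 299

Answer: 299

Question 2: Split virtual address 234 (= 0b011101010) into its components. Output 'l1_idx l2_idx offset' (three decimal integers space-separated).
vaddr = 234 = 0b011101010
  top 2 bits -> l1_idx = 1
  next 3 bits -> l2_idx = 6
  bottom 4 bits -> offset = 10

Answer: 1 6 10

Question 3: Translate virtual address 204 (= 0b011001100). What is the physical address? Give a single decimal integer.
vaddr = 204 = 0b011001100
Split: l1_idx=1, l2_idx=4, offset=12
L1[1] = 0
L2[0][4] = 47
paddr = 47 * 16 + 12 = 764

Answer: 764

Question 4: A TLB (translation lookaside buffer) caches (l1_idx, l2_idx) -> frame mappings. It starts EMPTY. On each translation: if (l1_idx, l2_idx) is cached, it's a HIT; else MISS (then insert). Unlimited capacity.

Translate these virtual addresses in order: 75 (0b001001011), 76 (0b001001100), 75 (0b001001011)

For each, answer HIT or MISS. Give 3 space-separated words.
vaddr=75: (0,4) not in TLB -> MISS, insert
vaddr=76: (0,4) in TLB -> HIT
vaddr=75: (0,4) in TLB -> HIT

Answer: MISS HIT HIT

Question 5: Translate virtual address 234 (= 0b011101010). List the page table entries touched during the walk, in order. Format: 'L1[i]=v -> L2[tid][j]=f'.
vaddr = 234 = 0b011101010
Split: l1_idx=1, l2_idx=6, offset=10

Answer: L1[1]=0 -> L2[0][6]=87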